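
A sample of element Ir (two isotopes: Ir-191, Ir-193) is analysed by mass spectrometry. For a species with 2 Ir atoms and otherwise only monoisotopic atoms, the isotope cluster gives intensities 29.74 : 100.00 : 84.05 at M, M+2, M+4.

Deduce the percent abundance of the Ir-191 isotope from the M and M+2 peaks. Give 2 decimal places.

37.30%

If p is the fraction of Ir that is Ir-191, then I(M+2)/I(M) = [C(2,1)·p^1·(1−p)] / p^2 = 2·(1−p)/p = 100.00/29.74 = 3.3625
(1−p)/p = 3.3625/2 = 1.6812  ⇒  p = 1/(1 + 1.6812) = 0.3730
Ir-191: 37.30%, Ir-193: 62.70%.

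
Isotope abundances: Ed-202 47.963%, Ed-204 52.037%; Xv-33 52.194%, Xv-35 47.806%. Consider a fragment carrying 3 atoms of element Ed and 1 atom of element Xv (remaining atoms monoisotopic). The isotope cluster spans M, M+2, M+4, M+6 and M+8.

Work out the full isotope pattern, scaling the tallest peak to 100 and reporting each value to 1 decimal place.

Element Ed pattern (n=3): 0.11033645 : 0.35912545 : 0.38962974 : 0.14090836
Element Xv pattern (n=1): 0.52194 : 0.47806
Convolve the two distributions (both contribute in 2-u steps):
  M: 0.11033645×0.52194 = 0.057589
  M+2: 0.11033645×0.47806 + 0.35912545×0.52194 = 0.240189
  M+4: 0.35912545×0.47806 + 0.38962974×0.52194 = 0.375047
  M+6: 0.38962974×0.47806 + 0.14090836×0.52194 = 0.259812
  M+8: 0.14090836×0.47806 = 0.067363
Scale to base peak (0.375047) = 100: 15.4 : 64.0 : 100.0 : 69.3 : 18.0

15.4 : 64.0 : 100.0 : 69.3 : 18.0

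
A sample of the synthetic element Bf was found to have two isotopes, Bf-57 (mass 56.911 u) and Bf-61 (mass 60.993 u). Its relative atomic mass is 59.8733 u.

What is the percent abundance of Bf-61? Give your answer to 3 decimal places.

With x = fraction of Bf-57 (so Bf-61 is 1 − x):
56.911·x + 60.993·(1 − x) = 59.8733
(56.911 − 60.993)·x = 59.8733 − 60.993
x = -1.1197 / -4.082 = 0.27430 → 27.430% Bf-57, 72.570% Bf-61.

72.570%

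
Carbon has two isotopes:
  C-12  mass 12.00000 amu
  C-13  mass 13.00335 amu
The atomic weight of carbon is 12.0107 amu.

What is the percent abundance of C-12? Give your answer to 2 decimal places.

With x = fraction of C-12 (so C-13 is 1 − x):
12.00000·x + 13.00335·(1 − x) = 12.0107
(12.00000 − 13.00335)·x = 12.0107 − 13.00335
x = -0.99265 / -1.00335 = 0.98934 → 98.93% C-12, 1.07% C-13.

98.93%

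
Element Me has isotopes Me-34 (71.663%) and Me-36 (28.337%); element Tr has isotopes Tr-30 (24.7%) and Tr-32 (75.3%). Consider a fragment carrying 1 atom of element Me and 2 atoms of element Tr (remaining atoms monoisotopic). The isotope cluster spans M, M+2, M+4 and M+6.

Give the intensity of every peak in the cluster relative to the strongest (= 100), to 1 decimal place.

8.5 : 55.5 : 100.0 : 31.4

Element Me pattern (n=1): 0.71663 : 0.28337
Element Tr pattern (n=2): 0.061009 : 0.371982 : 0.567009
Convolve the two distributions (both contribute in 2-u steps):
  M: 0.71663×0.061009 = 0.043721
  M+2: 0.71663×0.371982 + 0.28337×0.061009 = 0.283862
  M+4: 0.71663×0.567009 + 0.28337×0.371982 = 0.511744
  M+6: 0.28337×0.567009 = 0.160673
Scale to base peak (0.511744) = 100: 8.5 : 55.5 : 100.0 : 31.4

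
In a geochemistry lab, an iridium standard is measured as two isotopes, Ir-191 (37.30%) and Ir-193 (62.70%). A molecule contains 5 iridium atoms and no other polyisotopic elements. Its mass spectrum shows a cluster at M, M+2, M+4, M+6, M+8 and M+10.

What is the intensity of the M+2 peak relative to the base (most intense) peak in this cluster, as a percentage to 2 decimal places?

(0.3730 + 0.6270)^5 gives M 0.0072, M+2 0.0607, M+4 0.2040, M+6 0.3429, M+8 0.2882, M+10 0.0969; the largest is M+6.
P(M+6) = C(5,3) × 0.3730^2 × 0.6270^3 = 10 × 0.139129 × 0.24649188 = 0.342942 (base)
P(M+2) = C(5,1) × 0.3730^4 × 0.6270^1 = 5 × 0.01935688 × 0.6270 = 0.060684
Relative intensity = 0.060684 / 0.342942 × 100 = 17.70

17.70%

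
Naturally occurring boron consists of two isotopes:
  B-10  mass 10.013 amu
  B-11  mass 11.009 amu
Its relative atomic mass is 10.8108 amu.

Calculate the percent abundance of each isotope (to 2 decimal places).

B-10: 19.90%, B-11: 80.10%

With x = fraction of B-10 (so B-11 is 1 − x):
10.013·x + 11.009·(1 − x) = 10.8108
(10.013 − 11.009)·x = 10.8108 − 11.009
x = -0.1982 / -0.996 = 0.19900 → 19.90% B-10, 80.10% B-11.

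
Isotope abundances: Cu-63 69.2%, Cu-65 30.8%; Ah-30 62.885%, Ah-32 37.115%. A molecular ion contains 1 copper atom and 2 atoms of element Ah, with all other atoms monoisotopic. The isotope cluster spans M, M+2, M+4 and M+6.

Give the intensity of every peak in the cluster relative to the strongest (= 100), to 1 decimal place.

Copper pattern (n=1): 0.6920 : 0.3080
Element Ah pattern (n=2): 0.39545232 : 0.46679535 : 0.13775232
Convolve the two distributions (both contribute in 2-u steps):
  M: 0.6920×0.39545232 = 0.273653
  M+2: 0.6920×0.46679535 + 0.3080×0.39545232 = 0.444822
  M+4: 0.6920×0.13775232 + 0.3080×0.46679535 = 0.239098
  M+6: 0.3080×0.13775232 = 0.042428
Scale to base peak (0.444822) = 100: 61.5 : 100.0 : 53.8 : 9.5

61.5 : 100.0 : 53.8 : 9.5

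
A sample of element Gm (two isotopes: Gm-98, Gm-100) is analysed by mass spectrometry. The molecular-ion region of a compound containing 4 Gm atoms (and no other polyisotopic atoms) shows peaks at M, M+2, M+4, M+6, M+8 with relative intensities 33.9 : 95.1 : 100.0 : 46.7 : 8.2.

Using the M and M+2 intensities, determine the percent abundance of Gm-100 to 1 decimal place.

Let p = fractional abundance of Gm-98. I(M+2)/I(M) = [C(4,1)·p^3·(1−p)] / p^4 = 4·(1−p)/p = 95.1/33.9 = 2.8053
(1−p)/p = 2.8053/4 = 0.7013  ⇒  p = 1/(1 + 0.7013) = 0.5878
Gm-98: 58.8%, Gm-100: 41.2%.

41.2%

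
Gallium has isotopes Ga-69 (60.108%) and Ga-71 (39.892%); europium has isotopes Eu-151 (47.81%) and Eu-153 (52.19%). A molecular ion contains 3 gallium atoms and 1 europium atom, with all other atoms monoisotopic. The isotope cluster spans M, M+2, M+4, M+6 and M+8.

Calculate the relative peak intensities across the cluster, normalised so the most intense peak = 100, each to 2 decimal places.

Gallium pattern (n=3): 0.2171685 : 0.432386 : 0.2869625 : 0.063483
Europium pattern (n=1): 0.4781 : 0.5219
Convolve the two distributions (both contribute in 2-u steps):
  M: 0.2171685×0.4781 = 0.103828
  M+2: 0.2171685×0.5219 + 0.432386×0.4781 = 0.320064
  M+4: 0.432386×0.5219 + 0.2869625×0.4781 = 0.362859
  M+6: 0.2869625×0.5219 + 0.063483×0.4781 = 0.180117
  M+8: 0.063483×0.5219 = 0.033132
Scale to base peak (0.362859) = 100: 28.61 : 88.21 : 100.00 : 49.64 : 9.13

28.61 : 88.21 : 100.00 : 49.64 : 9.13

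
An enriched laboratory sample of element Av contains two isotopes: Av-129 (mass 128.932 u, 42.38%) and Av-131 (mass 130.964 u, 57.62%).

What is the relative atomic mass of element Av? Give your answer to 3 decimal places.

130.103 u

Average mass = Σ (abundance × isotope mass) = 0.4238 × 128.932 + 0.5762 × 130.964
= 54.6414 + 75.4615 = 130.1029 u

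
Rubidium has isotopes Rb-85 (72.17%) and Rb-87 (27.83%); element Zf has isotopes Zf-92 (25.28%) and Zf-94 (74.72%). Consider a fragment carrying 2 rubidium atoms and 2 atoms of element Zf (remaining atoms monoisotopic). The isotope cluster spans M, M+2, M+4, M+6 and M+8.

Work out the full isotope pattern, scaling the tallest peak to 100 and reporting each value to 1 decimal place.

7.4 : 49.7 : 100.0 : 56.7 : 9.7

Rubidium pattern (n=2): 0.52085089 : 0.40169822 : 0.07745089
Element Zf pattern (n=2): 0.06390784 : 0.37778432 : 0.55830784
Convolve the two distributions (both contribute in 2-u steps):
  M: 0.52085089×0.06390784 = 0.033286
  M+2: 0.52085089×0.37778432 + 0.40169822×0.06390784 = 0.222441
  M+4: 0.52085089×0.55830784 + 0.40169822×0.37778432 + 0.07745089×0.06390784 = 0.447500
  M+6: 0.40169822×0.55830784 + 0.07745089×0.37778432 = 0.253531
  M+8: 0.07745089×0.55830784 = 0.043241
Scale to base peak (0.447500) = 100: 7.4 : 49.7 : 100.0 : 56.7 : 9.7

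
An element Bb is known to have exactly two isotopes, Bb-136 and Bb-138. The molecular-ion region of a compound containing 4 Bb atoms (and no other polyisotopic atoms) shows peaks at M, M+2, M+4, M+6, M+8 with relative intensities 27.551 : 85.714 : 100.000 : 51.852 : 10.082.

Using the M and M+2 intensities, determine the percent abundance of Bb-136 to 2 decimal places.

If p is the fraction of Bb that is Bb-136, then I(M+2)/I(M) = [C(4,1)·p^3·(1−p)] / p^4 = 4·(1−p)/p = 85.714/27.551 = 3.1111
(1−p)/p = 3.1111/4 = 0.7778  ⇒  p = 1/(1 + 0.7778) = 0.5625
Bb-136: 56.25%, Bb-138: 43.75%.

56.25%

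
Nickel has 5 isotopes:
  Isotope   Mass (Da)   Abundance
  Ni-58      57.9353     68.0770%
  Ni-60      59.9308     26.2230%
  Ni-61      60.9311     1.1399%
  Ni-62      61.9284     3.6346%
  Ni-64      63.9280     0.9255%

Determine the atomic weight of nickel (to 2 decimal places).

58.69 Da

Ar = Σ fᵢ·mᵢ = 0.680770 × 57.9353 + 0.262230 × 59.9308 + 0.011399 × 60.9311 + 0.036346 × 61.9284 + 0.009255 × 63.9280
= 39.44061 + 15.71565 + 0.69455 + 2.25085 + 0.59165 = 58.69331 Da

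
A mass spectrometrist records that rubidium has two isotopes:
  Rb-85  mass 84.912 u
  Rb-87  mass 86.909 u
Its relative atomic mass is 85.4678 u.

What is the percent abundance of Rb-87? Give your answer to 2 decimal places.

27.83%

Let x be the fractional abundance of Rb-85; then Rb-87 has abundance 1 − x.
84.912·x + 86.909·(1 − x) = 85.4678
(84.912 − 86.909)·x = 85.4678 − 86.909
x = -1.4412 / -1.997 = 0.72168 → 72.17% Rb-85, 27.83% Rb-87.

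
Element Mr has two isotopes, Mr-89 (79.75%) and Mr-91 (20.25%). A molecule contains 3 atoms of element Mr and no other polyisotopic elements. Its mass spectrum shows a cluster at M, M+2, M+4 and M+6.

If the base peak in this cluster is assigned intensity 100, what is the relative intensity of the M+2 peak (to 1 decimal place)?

76.2

Binomial terms of (0.7975 + 0.2025)^3: M 0.5072, M+2 0.3864, M+4 0.0981, M+6 0.0083 → M is the base peak.
P(M) = C(3,0) × 0.7975^3 × 0.2025^0 = 1 × 0.50721498 × 1.0000 = 0.507215 (base)
P(M+2) = C(3,1) × 0.7975^2 × 0.2025^1 = 3 × 0.63600625 × 0.2025 = 0.386374
Relative intensity = 0.386374 / 0.507215 × 100 = 76.2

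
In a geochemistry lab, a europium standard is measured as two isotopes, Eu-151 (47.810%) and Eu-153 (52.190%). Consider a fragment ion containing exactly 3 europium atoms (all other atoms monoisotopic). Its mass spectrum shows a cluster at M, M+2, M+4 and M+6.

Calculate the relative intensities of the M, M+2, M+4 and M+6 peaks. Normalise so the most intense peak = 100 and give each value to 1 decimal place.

28.0 : 91.6 : 100.0 : 36.4

Each Eu atom is independently Eu-151 (p = 0.47810) or Eu-153 (q = 0.52190); the cluster is the binomial expansion (p + q)^3.
P(M) = 0.47810^3 = 0.109284
P(M+2) = 3 × 0.47810^2 × 0.52190^1 = 0.357887
P(M+4) = 3 × 0.47810^1 × 0.52190^2 = 0.390674
P(M+6) = 0.52190^3 = 0.142155
The M+4 peak is largest (0.390674); scaling to 100 gives 28.0 : 91.6 : 100.0 : 36.4.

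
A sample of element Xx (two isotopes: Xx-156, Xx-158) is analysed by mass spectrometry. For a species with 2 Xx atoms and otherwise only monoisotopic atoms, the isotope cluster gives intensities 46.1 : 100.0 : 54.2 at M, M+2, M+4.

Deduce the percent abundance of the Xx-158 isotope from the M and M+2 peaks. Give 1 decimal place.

52.0%

If p is the fraction of Xx that is Xx-156, then I(M+2)/I(M) = [C(2,1)·p^1·(1−p)] / p^2 = 2·(1−p)/p = 100.0/46.1 = 2.1692
(1−p)/p = 2.1692/2 = 1.0846  ⇒  p = 1/(1 + 1.0846) = 0.4797
Xx-156: 48.0%, Xx-158: 52.0%.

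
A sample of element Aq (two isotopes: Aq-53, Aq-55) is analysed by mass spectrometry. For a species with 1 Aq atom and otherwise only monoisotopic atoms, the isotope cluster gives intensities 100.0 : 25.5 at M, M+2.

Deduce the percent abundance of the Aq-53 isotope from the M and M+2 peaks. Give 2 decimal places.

Let p = fractional abundance of Aq-53. I(M+2)/I(M) = [C(1,1)·p^0·(1−p)] / p^1 = 1·(1−p)/p = 25.5/100.0 = 0.2550
(1−p)/p = 0.2550/1 = 0.2550  ⇒  p = 1/(1 + 0.2550) = 0.7968
Aq-53: 79.68%, Aq-55: 20.32%.

79.68%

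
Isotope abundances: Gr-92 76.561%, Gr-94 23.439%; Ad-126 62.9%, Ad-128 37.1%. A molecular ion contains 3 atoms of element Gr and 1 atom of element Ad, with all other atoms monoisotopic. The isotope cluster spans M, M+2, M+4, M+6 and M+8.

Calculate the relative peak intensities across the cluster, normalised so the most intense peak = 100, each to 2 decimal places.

Element Gr pattern (n=3): 0.44876894 : 0.41216919 : 0.12618479 : 0.01287708
Element Ad pattern (n=1): 0.6290 : 0.3710
Convolve the two distributions (both contribute in 2-u steps):
  M: 0.44876894×0.6290 = 0.282276
  M+2: 0.44876894×0.3710 + 0.41216919×0.6290 = 0.425748
  M+4: 0.41216919×0.3710 + 0.12618479×0.6290 = 0.232285
  M+6: 0.12618479×0.3710 + 0.01287708×0.6290 = 0.054914
  M+8: 0.01287708×0.3710 = 0.004777
Scale to base peak (0.425748) = 100: 66.30 : 100.00 : 54.56 : 12.90 : 1.12

66.30 : 100.00 : 54.56 : 12.90 : 1.12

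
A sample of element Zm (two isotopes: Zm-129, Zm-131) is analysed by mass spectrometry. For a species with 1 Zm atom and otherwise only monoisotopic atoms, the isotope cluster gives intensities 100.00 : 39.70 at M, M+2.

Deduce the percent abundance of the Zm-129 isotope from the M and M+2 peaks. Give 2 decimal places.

Write p for the Zm-129 fraction. I(M+2)/I(M) = [C(1,1)·p^0·(1−p)] / p^1 = 1·(1−p)/p = 39.70/100.00 = 0.3970
(1−p)/p = 0.3970/1 = 0.3970  ⇒  p = 1/(1 + 0.3970) = 0.7158
Zm-129: 71.58%, Zm-131: 28.42%.

71.58%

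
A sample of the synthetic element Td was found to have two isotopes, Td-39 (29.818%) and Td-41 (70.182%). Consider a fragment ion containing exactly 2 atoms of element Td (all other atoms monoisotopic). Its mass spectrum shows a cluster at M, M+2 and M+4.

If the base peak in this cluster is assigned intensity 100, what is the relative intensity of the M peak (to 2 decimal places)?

18.05

(0.29818 + 0.70182)^2 gives M 0.0889, M+2 0.4185, M+4 0.4926; the largest is M+4.
P(M+4) = C(2,2) × 0.29818^0 × 0.70182^2 = 1 × 1.0000 × 0.49255131 = 0.492551 (base)
P(M) = C(2,0) × 0.29818^2 × 0.70182^0 = 1 × 0.08891131 × 1.0000 = 0.088911
Relative intensity = 0.088911 / 0.492551 × 100 = 18.05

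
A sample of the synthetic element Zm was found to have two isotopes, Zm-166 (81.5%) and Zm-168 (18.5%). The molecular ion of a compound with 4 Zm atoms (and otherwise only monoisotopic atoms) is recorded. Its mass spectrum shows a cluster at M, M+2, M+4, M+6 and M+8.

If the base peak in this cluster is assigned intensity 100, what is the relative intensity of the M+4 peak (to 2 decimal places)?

Term probabilities: M 0.4412, M+2 0.4006, M+4 0.1364, M+6 0.0206, M+8 0.0012. Base peak = M.
P(M) = C(4,0) × 0.815^4 × 0.185^0 = 1 × 0.44119485 × 1.0000 = 0.441195 (base)
P(M+4) = C(4,2) × 0.815^2 × 0.185^2 = 6 × 0.664225 × 0.034225 = 0.136399
Relative intensity = 0.136399 / 0.441195 × 100 = 30.92

30.92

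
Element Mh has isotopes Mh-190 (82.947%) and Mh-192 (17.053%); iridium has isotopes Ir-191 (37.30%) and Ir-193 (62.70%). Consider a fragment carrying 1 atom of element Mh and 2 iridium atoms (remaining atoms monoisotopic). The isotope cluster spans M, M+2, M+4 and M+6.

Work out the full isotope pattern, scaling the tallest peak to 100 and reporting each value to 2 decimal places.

Element Mh pattern (n=1): 0.82947 : 0.17053
Iridium pattern (n=2): 0.139129 : 0.467742 : 0.393129
Convolve the two distributions (both contribute in 2-u steps):
  M: 0.82947×0.139129 = 0.115403
  M+2: 0.82947×0.467742 + 0.17053×0.139129 = 0.411704
  M+4: 0.82947×0.393129 + 0.17053×0.467742 = 0.405853
  M+6: 0.17053×0.393129 = 0.067040
Scale to base peak (0.411704) = 100: 28.03 : 100.00 : 98.58 : 16.28

28.03 : 100.00 : 98.58 : 16.28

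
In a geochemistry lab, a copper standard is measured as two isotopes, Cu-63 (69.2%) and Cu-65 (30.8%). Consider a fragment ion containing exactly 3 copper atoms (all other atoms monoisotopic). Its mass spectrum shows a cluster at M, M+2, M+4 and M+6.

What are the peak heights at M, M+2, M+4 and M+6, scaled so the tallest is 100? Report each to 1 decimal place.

Expanding (0.692 + 0.308)^3:
P(M) = 0.692^3 = 0.331374
P(M+2) = 3 × 0.692^2 × 0.308^1 = 0.442470
P(M+4) = 3 × 0.692^1 × 0.308^2 = 0.196938
P(M+6) = 0.308^3 = 0.029218
The M+2 peak is largest (0.442470); scaling to 100 gives 74.9 : 100.0 : 44.5 : 6.6.

74.9 : 100.0 : 44.5 : 6.6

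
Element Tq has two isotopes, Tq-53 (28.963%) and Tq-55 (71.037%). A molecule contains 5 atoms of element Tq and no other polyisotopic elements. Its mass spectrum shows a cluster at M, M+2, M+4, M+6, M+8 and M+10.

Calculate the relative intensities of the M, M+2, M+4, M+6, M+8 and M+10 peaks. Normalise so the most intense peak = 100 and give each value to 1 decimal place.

0.6 : 6.8 : 33.2 : 81.5 : 100.0 : 49.1

Expanding (0.28963 + 0.71037)^5:
P(M) = 0.28963^5 = 0.002038
P(M+2) = 5 × 0.28963^4 × 0.71037^1 = 0.024994
P(M+4) = 10 × 0.28963^3 × 0.71037^2 = 0.122603
P(M+6) = 10 × 0.28963^2 × 0.71037^3 = 0.300705
P(M+8) = 5 × 0.28963^1 × 0.71037^4 = 0.368767
P(M+10) = 0.71037^5 = 0.180894
The M+8 peak is largest (0.368767); scaling to 100 gives 0.6 : 6.8 : 33.2 : 81.5 : 100.0 : 49.1.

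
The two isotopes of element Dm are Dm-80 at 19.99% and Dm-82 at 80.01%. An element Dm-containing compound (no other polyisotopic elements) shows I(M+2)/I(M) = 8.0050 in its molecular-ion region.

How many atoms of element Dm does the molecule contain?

For n independent Dm atoms, I(M+2)/I(M) = n · (abundance Dm-82) / (abundance Dm-80) = n · 0.8001/0.1999.
n = 8.0050 × 0.1999/0.8001 = 2.00 ≈ 2

2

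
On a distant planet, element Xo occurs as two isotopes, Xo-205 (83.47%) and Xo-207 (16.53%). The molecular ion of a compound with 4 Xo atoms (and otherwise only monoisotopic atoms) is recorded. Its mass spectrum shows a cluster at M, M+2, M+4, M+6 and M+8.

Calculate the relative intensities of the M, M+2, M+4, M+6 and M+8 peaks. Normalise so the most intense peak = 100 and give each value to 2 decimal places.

Each Xo atom is independently Xo-205 (p = 0.8347) or Xo-207 (q = 0.1653); the cluster is the binomial expansion (p + q)^4.
P(M) = 0.8347^4 = 0.485424
P(M+2) = 4 × 0.8347^3 × 0.1653^1 = 0.384525
P(M+4) = 6 × 0.8347^2 × 0.1653^2 = 0.114224
P(M+6) = 4 × 0.8347^1 × 0.1653^3 = 0.015080
P(M+8) = 0.1653^4 = 0.000747
The M peak is largest (0.485424); scaling to 100 gives 100.00 : 79.21 : 23.53 : 3.11 : 0.15.

100.00 : 79.21 : 23.53 : 3.11 : 0.15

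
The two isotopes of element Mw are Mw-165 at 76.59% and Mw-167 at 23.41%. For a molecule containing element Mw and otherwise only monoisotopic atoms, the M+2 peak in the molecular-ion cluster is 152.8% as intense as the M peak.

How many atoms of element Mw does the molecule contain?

The M+2/M ratio from n Mw atoms is n · q/p = n · 0.2341/0.7659.
n = 1.528 × 0.7659/0.2341 = 5.00 ≈ 5

5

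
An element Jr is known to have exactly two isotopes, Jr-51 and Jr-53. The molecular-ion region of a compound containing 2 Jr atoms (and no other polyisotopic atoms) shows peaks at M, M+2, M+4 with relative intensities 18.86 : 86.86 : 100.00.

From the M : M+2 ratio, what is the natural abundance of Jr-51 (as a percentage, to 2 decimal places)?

Let p = fractional abundance of Jr-51. I(M+2)/I(M) = [C(2,1)·p^1·(1−p)] / p^2 = 2·(1−p)/p = 86.86/18.86 = 4.6055
(1−p)/p = 4.6055/2 = 2.3028  ⇒  p = 1/(1 + 2.3028) = 0.3028
Jr-51: 30.28%, Jr-53: 69.72%.

30.28%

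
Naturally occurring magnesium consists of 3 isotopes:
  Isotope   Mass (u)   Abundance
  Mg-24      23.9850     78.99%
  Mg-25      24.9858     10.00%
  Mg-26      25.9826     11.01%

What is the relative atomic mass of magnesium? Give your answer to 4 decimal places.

24.3050 u

Weight each isotope mass by its fractional abundance: 0.7899 × 23.9850 + 0.1000 × 24.9858 + 0.1101 × 25.9826
= 18.94575 + 2.49858 + 2.86068 = 24.30501 u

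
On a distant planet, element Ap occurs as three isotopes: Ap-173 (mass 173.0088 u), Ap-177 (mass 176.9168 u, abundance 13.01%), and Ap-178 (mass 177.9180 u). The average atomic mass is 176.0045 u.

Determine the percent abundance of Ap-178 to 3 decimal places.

50.665%

The remaining 86.99% is split between Ap-173 (fraction x) and Ap-178 (fraction 0.8699 − x).
Substituting: 173.0088x + 177.9180(0.8699 − x) = 152.98762432
(173.0088 − 177.9180)x = -1.78324388  ⇒  x = 0.36325, y = 0.50665
Ap-173: 36.325%, Ap-178: 50.665%.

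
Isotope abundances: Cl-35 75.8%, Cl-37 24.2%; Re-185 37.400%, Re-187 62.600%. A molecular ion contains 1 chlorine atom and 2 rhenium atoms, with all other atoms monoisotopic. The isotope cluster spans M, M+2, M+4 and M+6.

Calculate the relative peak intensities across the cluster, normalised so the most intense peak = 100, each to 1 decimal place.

25.8 : 94.7 : 100.0 : 23.1

Chlorine pattern (n=1): 0.7580 : 0.2420
Rhenium pattern (n=2): 0.139876 : 0.468248 : 0.391876
Convolve the two distributions (both contribute in 2-u steps):
  M: 0.7580×0.139876 = 0.106026
  M+2: 0.7580×0.468248 + 0.2420×0.139876 = 0.388782
  M+4: 0.7580×0.391876 + 0.2420×0.468248 = 0.410358
  M+6: 0.2420×0.391876 = 0.094834
Scale to base peak (0.410358) = 100: 25.8 : 94.7 : 100.0 : 23.1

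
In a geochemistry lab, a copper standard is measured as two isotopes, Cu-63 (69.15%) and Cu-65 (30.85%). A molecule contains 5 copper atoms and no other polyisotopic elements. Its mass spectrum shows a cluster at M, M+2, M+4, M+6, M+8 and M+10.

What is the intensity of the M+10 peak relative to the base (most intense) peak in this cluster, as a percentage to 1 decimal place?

0.8%

(0.6915 + 0.3085)^5 gives M 0.1581, M+2 0.3527, M+4 0.3147, M+6 0.1404, M+8 0.0313, M+10 0.0028; the largest is M+2.
P(M+2) = C(5,1) × 0.6915^4 × 0.3085^1 = 5 × 0.2286487 × 0.3085 = 0.352691 (base)
P(M+10) = C(5,5) × 0.6915^0 × 0.3085^5 = 1 × 1.0000 × 0.00279432 = 0.002794
Relative intensity = 0.002794 / 0.352691 × 100 = 0.8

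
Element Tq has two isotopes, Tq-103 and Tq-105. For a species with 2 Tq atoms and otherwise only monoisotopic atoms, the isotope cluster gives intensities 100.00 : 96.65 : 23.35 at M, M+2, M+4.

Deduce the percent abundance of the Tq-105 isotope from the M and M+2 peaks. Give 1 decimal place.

Write p for the Tq-103 fraction. I(M+2)/I(M) = [C(2,1)·p^1·(1−p)] / p^2 = 2·(1−p)/p = 96.65/100.00 = 0.9665
(1−p)/p = 0.9665/2 = 0.4833  ⇒  p = 1/(1 + 0.4833) = 0.6742
Tq-103: 67.4%, Tq-105: 32.6%.

32.6%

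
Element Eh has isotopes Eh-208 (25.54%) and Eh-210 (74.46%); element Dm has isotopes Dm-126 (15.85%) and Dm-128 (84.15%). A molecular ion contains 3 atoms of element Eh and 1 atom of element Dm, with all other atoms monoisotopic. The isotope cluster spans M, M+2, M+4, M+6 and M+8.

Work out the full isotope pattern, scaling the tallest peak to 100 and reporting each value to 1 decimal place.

Element Eh pattern (n=3): 0.01665953 : 0.1457089 : 0.42480362 : 0.41282795
Element Dm pattern (n=1): 0.1585 : 0.8415
Convolve the two distributions (both contribute in 2-u steps):
  M: 0.01665953×0.1585 = 0.002641
  M+2: 0.01665953×0.8415 + 0.1457089×0.1585 = 0.037114
  M+4: 0.1457089×0.8415 + 0.42480362×0.1585 = 0.189945
  M+6: 0.42480362×0.8415 + 0.41282795×0.1585 = 0.422905
  M+8: 0.41282795×0.8415 = 0.347395
Scale to base peak (0.422905) = 100: 0.6 : 8.8 : 44.9 : 100.0 : 82.1

0.6 : 8.8 : 44.9 : 100.0 : 82.1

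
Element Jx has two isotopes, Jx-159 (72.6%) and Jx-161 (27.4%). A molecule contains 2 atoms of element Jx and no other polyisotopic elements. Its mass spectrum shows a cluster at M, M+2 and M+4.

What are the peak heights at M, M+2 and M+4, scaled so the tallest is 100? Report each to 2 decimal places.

100.00 : 75.48 : 14.24

Each Jx atom is independently Jx-159 (p = 0.726) or Jx-161 (q = 0.274); the cluster is the binomial expansion (p + q)^2.
P(M) = 0.726^2 = 0.527076
P(M+2) = 2 × 0.726^1 × 0.274^1 = 0.397848
P(M+4) = 0.274^2 = 0.075076
The M peak is largest (0.527076); scaling to 100 gives 100.00 : 75.48 : 14.24.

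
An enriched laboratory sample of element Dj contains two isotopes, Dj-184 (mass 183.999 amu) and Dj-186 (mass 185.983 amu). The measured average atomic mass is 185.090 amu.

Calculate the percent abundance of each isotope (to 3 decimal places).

Let x be the fractional abundance of Dj-184; then Dj-186 has abundance 1 − x.
183.999·x + 185.983·(1 − x) = 185.090
(183.999 − 185.983)·x = 185.090 − 185.983
x = -0.893 / -1.984 = 0.45010 → 45.010% Dj-184, 54.990% Dj-186.

Dj-184: 45.010%, Dj-186: 54.990%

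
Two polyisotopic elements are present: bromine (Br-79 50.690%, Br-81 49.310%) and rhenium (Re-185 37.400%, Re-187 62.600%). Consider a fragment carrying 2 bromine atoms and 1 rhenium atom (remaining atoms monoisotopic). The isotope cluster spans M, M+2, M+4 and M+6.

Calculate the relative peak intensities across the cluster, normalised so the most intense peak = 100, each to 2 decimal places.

Bromine pattern (n=2): 0.25694761 : 0.49990478 : 0.24314761
Rhenium pattern (n=1): 0.3740 : 0.6260
Convolve the two distributions (both contribute in 2-u steps):
  M: 0.25694761×0.3740 = 0.096098
  M+2: 0.25694761×0.6260 + 0.49990478×0.3740 = 0.347814
  M+4: 0.49990478×0.6260 + 0.24314761×0.3740 = 0.403878
  M+6: 0.24314761×0.6260 = 0.152210
Scale to base peak (0.403878) = 100: 23.79 : 86.12 : 100.00 : 37.69

23.79 : 86.12 : 100.00 : 37.69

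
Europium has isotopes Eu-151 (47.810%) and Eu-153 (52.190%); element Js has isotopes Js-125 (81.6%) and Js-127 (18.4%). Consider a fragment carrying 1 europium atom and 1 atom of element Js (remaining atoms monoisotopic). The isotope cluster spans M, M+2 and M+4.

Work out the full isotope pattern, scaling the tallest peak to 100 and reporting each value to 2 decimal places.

75.92 : 100.00 : 18.69

Europium pattern (n=1): 0.4781 : 0.5219
Element Js pattern (n=1): 0.8160 : 0.1840
Convolve the two distributions (both contribute in 2-u steps):
  M: 0.4781×0.8160 = 0.390130
  M+2: 0.4781×0.1840 + 0.5219×0.8160 = 0.513841
  M+4: 0.5219×0.1840 = 0.096030
Scale to base peak (0.513841) = 100: 75.92 : 100.00 : 18.69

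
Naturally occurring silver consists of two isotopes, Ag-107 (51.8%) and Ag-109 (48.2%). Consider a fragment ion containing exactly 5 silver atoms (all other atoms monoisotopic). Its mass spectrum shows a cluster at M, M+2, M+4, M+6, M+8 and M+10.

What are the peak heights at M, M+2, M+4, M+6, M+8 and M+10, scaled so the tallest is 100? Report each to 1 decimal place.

11.5 : 53.7 : 100.0 : 93.1 : 43.3 : 8.1

Each Ag atom is independently Ag-107 (p = 0.518) or Ag-109 (q = 0.482); the cluster is the binomial expansion (p + q)^5.
P(M) = 0.518^5 = 0.037295
P(M+2) = 5 × 0.518^4 × 0.482^1 = 0.173515
P(M+4) = 10 × 0.518^3 × 0.482^2 = 0.322911
P(M+6) = 10 × 0.518^2 × 0.482^3 = 0.300470
P(M+8) = 5 × 0.518^1 × 0.482^4 = 0.139794
P(M+10) = 0.482^5 = 0.026016
The M+4 peak is largest (0.322911); scaling to 100 gives 11.5 : 53.7 : 100.0 : 93.1 : 43.3 : 8.1.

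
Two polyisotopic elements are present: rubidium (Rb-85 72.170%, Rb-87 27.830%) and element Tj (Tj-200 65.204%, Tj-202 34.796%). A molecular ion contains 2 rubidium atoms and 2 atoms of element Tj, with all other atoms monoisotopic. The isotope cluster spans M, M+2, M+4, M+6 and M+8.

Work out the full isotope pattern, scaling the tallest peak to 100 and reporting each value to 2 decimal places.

Rubidium pattern (n=2): 0.52085089 : 0.40169822 : 0.07745089
Element Tj pattern (n=2): 0.42515616 : 0.45376768 : 0.12107616
Convolve the two distributions (both contribute in 2-u steps):
  M: 0.52085089×0.42515616 = 0.221443
  M+2: 0.52085089×0.45376768 + 0.40169822×0.42515616 = 0.407130
  M+4: 0.52085089×0.12107616 + 0.40169822×0.45376768 + 0.07745089×0.42515616 = 0.278269
  M+6: 0.40169822×0.12107616 + 0.07745089×0.45376768 = 0.083781
  M+8: 0.07745089×0.12107616 = 0.009377
Scale to base peak (0.407130) = 100: 54.39 : 100.00 : 68.35 : 20.58 : 2.30

54.39 : 100.00 : 68.35 : 20.58 : 2.30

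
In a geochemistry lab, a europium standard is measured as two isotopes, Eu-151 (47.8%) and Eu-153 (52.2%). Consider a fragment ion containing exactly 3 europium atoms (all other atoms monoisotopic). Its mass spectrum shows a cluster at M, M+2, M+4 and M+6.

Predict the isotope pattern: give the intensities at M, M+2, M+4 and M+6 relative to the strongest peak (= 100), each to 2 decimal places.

The 3 Eu atoms are independent, so intensities follow the terms of (0.478 + 0.522)^3.
P(M) = 0.478^3 = 0.109215
P(M+2) = 3 × 0.478^2 × 0.522^1 = 0.357806
P(M+4) = 3 × 0.478^1 × 0.522^2 = 0.390742
P(M+6) = 0.522^3 = 0.142237
The M+4 peak is largest (0.390742); scaling to 100 gives 27.95 : 91.57 : 100.00 : 36.40.

27.95 : 91.57 : 100.00 : 36.40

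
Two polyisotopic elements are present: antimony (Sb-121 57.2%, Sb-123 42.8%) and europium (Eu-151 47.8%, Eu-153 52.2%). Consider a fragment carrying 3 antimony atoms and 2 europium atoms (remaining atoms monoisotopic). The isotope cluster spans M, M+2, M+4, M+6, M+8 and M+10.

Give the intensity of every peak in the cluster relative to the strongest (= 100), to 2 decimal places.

12.86 : 56.96 : 100.00 : 87.00 : 37.53 : 6.43

Antimony pattern (n=3): 0.18714925 : 0.42010426 : 0.31434374 : 0.07840275
Europium pattern (n=2): 0.228484 : 0.499032 : 0.272484
Convolve the two distributions (both contribute in 2-u steps):
  M: 0.18714925×0.228484 = 0.042761
  M+2: 0.18714925×0.499032 + 0.42010426×0.228484 = 0.189381
  M+4: 0.18714925×0.272484 + 0.42010426×0.499032 + 0.31434374×0.228484 = 0.332463
  M+6: 0.42010426×0.272484 + 0.31434374×0.499032 + 0.07840275×0.228484 = 0.289253
  M+8: 0.31434374×0.272484 + 0.07840275×0.499032 = 0.124779
  M+10: 0.07840275×0.272484 = 0.021363
Scale to base peak (0.332463) = 100: 12.86 : 56.96 : 100.00 : 87.00 : 37.53 : 6.43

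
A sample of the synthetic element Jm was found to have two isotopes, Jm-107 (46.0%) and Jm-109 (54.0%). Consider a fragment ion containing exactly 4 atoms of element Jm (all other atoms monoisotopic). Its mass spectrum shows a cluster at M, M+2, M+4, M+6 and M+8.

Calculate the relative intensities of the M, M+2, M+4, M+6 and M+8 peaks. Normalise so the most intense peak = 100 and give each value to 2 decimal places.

Expanding (0.460 + 0.540)^4:
P(M) = 0.460^4 = 0.044775
P(M+2) = 4 × 0.460^3 × 0.540^1 = 0.210246
P(M+4) = 6 × 0.460^2 × 0.540^2 = 0.370215
P(M+6) = 4 × 0.460^1 × 0.540^3 = 0.289734
P(M+8) = 0.540^4 = 0.085031
The M+4 peak is largest (0.370215); scaling to 100 gives 12.09 : 56.79 : 100.00 : 78.26 : 22.97.

12.09 : 56.79 : 100.00 : 78.26 : 22.97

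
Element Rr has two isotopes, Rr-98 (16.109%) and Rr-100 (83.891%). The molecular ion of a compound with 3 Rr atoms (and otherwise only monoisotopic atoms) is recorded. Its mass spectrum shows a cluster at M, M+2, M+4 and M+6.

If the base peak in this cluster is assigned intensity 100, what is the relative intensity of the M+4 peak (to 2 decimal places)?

Binomial terms of (0.16109 + 0.83891)^3: M 0.0042, M+2 0.0653, M+4 0.3401, M+6 0.5904 → M+6 is the base peak.
P(M+6) = C(3,3) × 0.16109^0 × 0.83891^3 = 1 × 1.0000 × 0.59039968 = 0.590400 (base)
P(M+4) = C(3,2) × 0.16109^1 × 0.83891^2 = 3 × 0.16109 × 0.70376999 = 0.340111
Relative intensity = 0.340111 / 0.590400 × 100 = 57.61

57.61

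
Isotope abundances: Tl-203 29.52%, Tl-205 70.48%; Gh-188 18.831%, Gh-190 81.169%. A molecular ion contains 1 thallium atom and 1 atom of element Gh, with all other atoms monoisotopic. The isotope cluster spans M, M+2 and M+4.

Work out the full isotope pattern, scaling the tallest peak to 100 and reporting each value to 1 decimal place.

Thallium pattern (n=1): 0.2952 : 0.7048
Element Gh pattern (n=1): 0.18831 : 0.81169
Convolve the two distributions (both contribute in 2-u steps):
  M: 0.2952×0.18831 = 0.055589
  M+2: 0.2952×0.81169 + 0.7048×0.18831 = 0.372332
  M+4: 0.7048×0.81169 = 0.572079
Scale to base peak (0.572079) = 100: 9.7 : 65.1 : 100.0

9.7 : 65.1 : 100.0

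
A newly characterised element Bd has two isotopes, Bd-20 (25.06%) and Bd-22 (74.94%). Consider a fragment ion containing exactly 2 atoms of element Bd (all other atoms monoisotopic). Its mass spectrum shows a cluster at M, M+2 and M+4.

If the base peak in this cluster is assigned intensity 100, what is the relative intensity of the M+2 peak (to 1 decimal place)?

66.9

Binomial terms of (0.2506 + 0.7494)^2: M 0.0628, M+2 0.3756, M+4 0.5616 → M+4 is the base peak.
P(M+4) = C(2,2) × 0.2506^0 × 0.7494^2 = 1 × 1.0000 × 0.56160036 = 0.561600 (base)
P(M+2) = C(2,1) × 0.2506^1 × 0.7494^1 = 2 × 0.2506 × 0.7494 = 0.375599
Relative intensity = 0.375599 / 0.561600 × 100 = 66.9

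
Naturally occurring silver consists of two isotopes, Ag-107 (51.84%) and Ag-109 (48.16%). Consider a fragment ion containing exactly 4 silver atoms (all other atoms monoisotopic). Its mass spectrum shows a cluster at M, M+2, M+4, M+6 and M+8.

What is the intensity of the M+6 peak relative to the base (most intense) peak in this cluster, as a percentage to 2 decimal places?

61.93%

(0.5184 + 0.4816)^4 gives M 0.0722, M+2 0.2684, M+4 0.3740, M+6 0.2316, M+8 0.0538; the largest is M+4.
P(M+4) = C(4,2) × 0.5184^2 × 0.4816^2 = 6 × 0.26873856 × 0.23193856 = 0.373985 (base)
P(M+6) = C(4,3) × 0.5184^1 × 0.4816^3 = 4 × 0.5184 × 0.11170161 = 0.231624
Relative intensity = 0.231624 / 0.373985 × 100 = 61.93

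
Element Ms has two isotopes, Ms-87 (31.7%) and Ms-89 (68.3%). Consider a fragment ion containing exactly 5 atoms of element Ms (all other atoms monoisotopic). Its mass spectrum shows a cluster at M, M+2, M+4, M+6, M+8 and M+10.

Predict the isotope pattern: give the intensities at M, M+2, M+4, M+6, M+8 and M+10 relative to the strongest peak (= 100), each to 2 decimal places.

0.93 : 10.00 : 43.08 : 92.83 : 100.00 : 43.09

The 5 Ms atoms are independent, so intensities follow the terms of (0.317 + 0.683)^5.
P(M) = 0.317^5 = 0.003201
P(M+2) = 5 × 0.317^4 × 0.683^1 = 0.034485
P(M+4) = 10 × 0.317^3 × 0.683^2 = 0.148600
P(M+6) = 10 × 0.317^2 × 0.683^3 = 0.320170
P(M+8) = 5 × 0.317^1 × 0.683^4 = 0.344915
P(M+10) = 0.683^5 = 0.148629
The M+8 peak is largest (0.344915); scaling to 100 gives 0.93 : 10.00 : 43.08 : 92.83 : 100.00 : 43.09.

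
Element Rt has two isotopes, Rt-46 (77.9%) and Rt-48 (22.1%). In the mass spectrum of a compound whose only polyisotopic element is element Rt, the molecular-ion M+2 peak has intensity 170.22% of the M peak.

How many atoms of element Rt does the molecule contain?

The M+2/M ratio from n Rt atoms is n · q/p = n · 0.221/0.779.
n = 1.7022 × 0.779/0.221 = 6.00 ≈ 6

6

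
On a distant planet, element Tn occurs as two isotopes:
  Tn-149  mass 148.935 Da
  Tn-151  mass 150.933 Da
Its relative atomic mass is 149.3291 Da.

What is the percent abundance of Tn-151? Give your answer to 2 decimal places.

Let x be the fractional abundance of Tn-149; then Tn-151 has abundance 1 − x.
148.935·x + 150.933·(1 − x) = 149.3291
(148.935 − 150.933)·x = 149.3291 − 150.933
x = -1.6039 / -1.998 = 0.80275 → 80.28% Tn-149, 19.72% Tn-151.

19.72%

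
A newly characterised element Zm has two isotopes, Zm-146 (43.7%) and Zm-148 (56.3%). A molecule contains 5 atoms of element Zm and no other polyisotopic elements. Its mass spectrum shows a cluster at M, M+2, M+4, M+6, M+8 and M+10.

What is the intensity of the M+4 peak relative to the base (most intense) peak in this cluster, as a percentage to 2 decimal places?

(0.437 + 0.563)^5 gives M 0.0159, M+2 0.1027, M+4 0.2645, M+6 0.3408, M+8 0.2195, M+10 0.0566; the largest is M+6.
P(M+6) = C(5,3) × 0.437^2 × 0.563^3 = 10 × 0.190969 × 0.17845355 = 0.340791 (base)
P(M+4) = C(5,2) × 0.437^3 × 0.563^2 = 10 × 0.08345345 × 0.316969 = 0.264522
Relative intensity = 0.264522 / 0.340791 × 100 = 77.62

77.62%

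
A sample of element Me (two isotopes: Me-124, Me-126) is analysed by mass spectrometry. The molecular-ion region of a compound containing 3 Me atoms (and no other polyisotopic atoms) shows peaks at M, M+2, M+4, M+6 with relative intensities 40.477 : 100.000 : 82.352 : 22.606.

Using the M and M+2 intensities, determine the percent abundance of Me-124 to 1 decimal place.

Write p for the Me-124 fraction. I(M+2)/I(M) = [C(3,1)·p^2·(1−p)] / p^3 = 3·(1−p)/p = 100.000/40.477 = 2.4705
(1−p)/p = 2.4705/3 = 0.8235  ⇒  p = 1/(1 + 0.8235) = 0.5484
Me-124: 54.8%, Me-126: 45.2%.

54.8%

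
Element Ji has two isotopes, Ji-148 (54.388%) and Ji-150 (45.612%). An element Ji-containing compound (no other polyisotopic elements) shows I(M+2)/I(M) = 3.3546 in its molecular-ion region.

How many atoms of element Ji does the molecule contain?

With n Ji atoms, P(M+2)/P(M) = C(n,1)·p^(n−1)q / p^n = n·q/p = n · 0.45612/0.54388.
n = 3.3546 × 0.54388/0.45612 = 4.00 ≈ 4

4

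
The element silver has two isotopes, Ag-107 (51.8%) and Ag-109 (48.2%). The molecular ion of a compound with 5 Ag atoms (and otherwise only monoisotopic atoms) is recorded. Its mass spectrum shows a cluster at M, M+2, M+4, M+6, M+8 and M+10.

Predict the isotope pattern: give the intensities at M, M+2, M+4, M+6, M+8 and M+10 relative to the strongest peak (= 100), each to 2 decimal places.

Expanding (0.518 + 0.482)^5:
P(M) = 0.518^5 = 0.037295
P(M+2) = 5 × 0.518^4 × 0.482^1 = 0.173515
P(M+4) = 10 × 0.518^3 × 0.482^2 = 0.322911
P(M+6) = 10 × 0.518^2 × 0.482^3 = 0.300470
P(M+8) = 5 × 0.518^1 × 0.482^4 = 0.139794
P(M+10) = 0.482^5 = 0.026016
The M+4 peak is largest (0.322911); scaling to 100 gives 11.55 : 53.73 : 100.00 : 93.05 : 43.29 : 8.06.

11.55 : 53.73 : 100.00 : 93.05 : 43.29 : 8.06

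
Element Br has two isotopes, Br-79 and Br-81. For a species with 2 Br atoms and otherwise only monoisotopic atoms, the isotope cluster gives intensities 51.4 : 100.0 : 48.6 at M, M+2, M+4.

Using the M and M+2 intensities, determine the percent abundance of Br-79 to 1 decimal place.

50.7%

Write p for the Br-79 fraction. I(M+2)/I(M) = [C(2,1)·p^1·(1−p)] / p^2 = 2·(1−p)/p = 100.0/51.4 = 1.9455
(1−p)/p = 1.9455/2 = 0.9728  ⇒  p = 1/(1 + 0.9728) = 0.5069
Br-79: 50.7%, Br-81: 49.3%.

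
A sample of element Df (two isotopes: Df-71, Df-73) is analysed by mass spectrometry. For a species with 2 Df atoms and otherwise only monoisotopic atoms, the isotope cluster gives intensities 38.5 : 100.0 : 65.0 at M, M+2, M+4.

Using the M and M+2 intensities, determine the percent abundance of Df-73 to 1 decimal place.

If p is the fraction of Df that is Df-71, then I(M+2)/I(M) = [C(2,1)·p^1·(1−p)] / p^2 = 2·(1−p)/p = 100.0/38.5 = 2.5974
(1−p)/p = 2.5974/2 = 1.2987  ⇒  p = 1/(1 + 1.2987) = 0.4350
Df-71: 43.5%, Df-73: 56.5%.

56.5%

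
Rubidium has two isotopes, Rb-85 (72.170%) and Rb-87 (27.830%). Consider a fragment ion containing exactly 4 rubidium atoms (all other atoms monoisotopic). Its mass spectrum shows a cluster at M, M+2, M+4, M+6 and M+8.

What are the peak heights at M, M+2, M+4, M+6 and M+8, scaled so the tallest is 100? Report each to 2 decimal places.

64.83 : 100.00 : 57.84 : 14.87 : 1.43

The 4 Rb atoms are independent, so intensities follow the terms of (0.72170 + 0.27830)^4.
P(M) = 0.72170^4 = 0.271286
P(M+2) = 4 × 0.72170^3 × 0.27830^1 = 0.418450
P(M+4) = 6 × 0.72170^2 × 0.27830^2 = 0.242042
P(M+6) = 4 × 0.72170^1 × 0.27830^3 = 0.062224
P(M+8) = 0.27830^4 = 0.005999
The M+2 peak is largest (0.418450); scaling to 100 gives 64.83 : 100.00 : 57.84 : 14.87 : 1.43.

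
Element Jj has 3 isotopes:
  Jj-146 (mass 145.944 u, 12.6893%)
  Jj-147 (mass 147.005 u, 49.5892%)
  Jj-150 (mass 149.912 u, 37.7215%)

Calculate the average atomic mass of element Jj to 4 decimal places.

Weight each isotope mass by its fractional abundance: 0.126893 × 145.944 + 0.495892 × 147.005 + 0.377215 × 149.912
= 18.51927 + 72.89860 + 56.54906 = 147.96693 u

147.9669 u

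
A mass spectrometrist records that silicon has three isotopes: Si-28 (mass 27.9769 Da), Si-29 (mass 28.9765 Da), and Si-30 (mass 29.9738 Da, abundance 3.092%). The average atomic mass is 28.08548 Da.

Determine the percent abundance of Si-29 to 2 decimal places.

The remaining 96.908% is split between Si-28 (fraction x) and Si-29 (fraction 0.96908 − x).
Substituting: 27.9769x + 28.9765(0.96908 − x) = 27.158690104
(27.9769 − 28.9765)x = -0.921856516  ⇒  x = 0.92223, y = 0.04685
Si-28: 92.22%, Si-29: 4.69%.

4.69%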